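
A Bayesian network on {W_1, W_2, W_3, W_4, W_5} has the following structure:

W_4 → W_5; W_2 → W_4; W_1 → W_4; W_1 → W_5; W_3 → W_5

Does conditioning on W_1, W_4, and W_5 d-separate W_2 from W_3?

Enumerating the 2 paths from W_2 to W_3 and testing each for blocking by {W_1, W_4, W_5}:
  1. W_2 → W_4 → W_5 ← W_3 — W_4:chain[blocks]; W_5:collider[open] ⇒ blocked
  2. W_2 → W_4 ← W_1 → W_5 ← W_3 — W_4:collider[open]; W_1:fork[blocks]; W_5:collider[open] ⇒ blocked
All paths are blocked; W_2 ⊥ W_3 | {W_1, W_4, W_5} holds.

Yes — W_2 and W_3 are d-separated given {W_1, W_4, W_5}.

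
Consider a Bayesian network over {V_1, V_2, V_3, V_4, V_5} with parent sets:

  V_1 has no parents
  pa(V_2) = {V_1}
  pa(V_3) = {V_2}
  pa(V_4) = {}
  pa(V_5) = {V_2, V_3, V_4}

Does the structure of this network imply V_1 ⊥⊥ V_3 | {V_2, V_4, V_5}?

2 paths connect V_1 and V_3; each must be blocked for d-separation to hold:
Path 1: V_1 → V_2 → V_3
  V_2 is a chain here and V_2 is conditioned on, so the path is blocked at V_2.
Path 2: V_1 → V_2 → V_5 ← V_3
  V_2 is a chain here and V_2 is conditioned on, so the path is blocked at V_2.
All paths are blocked; V_1 ⊥ V_3 | {V_2, V_4, V_5} holds.

Yes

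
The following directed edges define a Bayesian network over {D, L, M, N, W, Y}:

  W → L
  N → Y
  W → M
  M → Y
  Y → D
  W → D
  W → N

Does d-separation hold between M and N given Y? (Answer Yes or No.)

4 paths connect M and N; each must be blocked for d-separation to hold:
  1. M ← W → N — W:fork[open] ⇒ active
  2. M ← W → D ← Y ← N — W:fork[open]; D:collider[blocks]; Y:chain[blocks] ⇒ blocked
  3. M → Y ← N — Y:collider[open] ⇒ active
  4. M → Y → D ← W → N — Y:chain[blocks]; D:collider[blocks]; W:fork[open] ⇒ blocked
At least one path is unblocked, so d-separation fails.

No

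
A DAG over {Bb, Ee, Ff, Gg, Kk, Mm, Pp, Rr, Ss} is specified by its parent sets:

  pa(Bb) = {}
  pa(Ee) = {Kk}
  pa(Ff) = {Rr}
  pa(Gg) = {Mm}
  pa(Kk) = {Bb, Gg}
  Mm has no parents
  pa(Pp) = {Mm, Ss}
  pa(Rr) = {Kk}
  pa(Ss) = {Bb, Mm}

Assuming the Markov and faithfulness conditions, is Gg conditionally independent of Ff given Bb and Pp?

No — Gg and Ff are not d-separated given {Bb, Pp}.

We examine all 3 paths between Gg and Ff:
  1. Gg → Kk → Rr → Ff — Kk:chain[open]; Rr:chain[open] ⇒ active
  2. Gg ← Mm → Pp ← Ss ← Bb → Kk → Rr → Ff — Mm:fork[open]; Pp:collider[open]; Ss:chain[open]; Bb:fork[blocks]; Kk:chain[open]; Rr:chain[open] ⇒ blocked
  3. Gg ← Mm → Ss ← Bb → Kk → Rr → Ff — Mm:fork[open]; Ss:collider[open]; Bb:fork[blocks]; Kk:chain[open]; Rr:chain[open] ⇒ blocked
Because an active path exists, Gg and Ff are not d-separated.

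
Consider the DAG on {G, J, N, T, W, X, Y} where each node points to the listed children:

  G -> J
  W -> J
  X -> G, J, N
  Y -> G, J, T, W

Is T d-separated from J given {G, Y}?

Yes

We examine all 4 paths between T and J:
  1. T ← Y → J — Y:fork[blocks] ⇒ blocked
  2. T ← Y → G → J — Y:fork[blocks]; G:chain[blocks] ⇒ blocked
  3. T ← Y → G ← X → J — Y:fork[blocks]; G:collider[open]; X:fork[open] ⇒ blocked
  4. T ← Y → W → J — Y:fork[blocks]; W:chain[open] ⇒ blocked
All paths are blocked; T ⊥ J | {G, Y} holds.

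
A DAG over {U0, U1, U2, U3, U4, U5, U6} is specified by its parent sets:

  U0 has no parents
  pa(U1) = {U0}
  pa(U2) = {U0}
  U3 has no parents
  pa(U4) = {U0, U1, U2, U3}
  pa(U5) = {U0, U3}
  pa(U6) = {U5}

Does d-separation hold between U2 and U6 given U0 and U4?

6 paths connect U2 and U6; each must be blocked for d-separation to hold:
  1. U2 → U4 ← U1 ← U0 → U5 → U6 — U4:collider[open]; U1:chain[open]; U0:fork[blocks]; U5:chain[open] ⇒ blocked
  2. U2 → U4 ← U3 → U5 → U6 — U4:collider[open]; U3:fork[open]; U5:chain[open] ⇒ active
  3. U2 → U4 ← U0 → U5 → U6 — U4:collider[open]; U0:fork[blocks]; U5:chain[open] ⇒ blocked
  4. U2 ← U0 → U1 → U4 ← U3 → U5 → U6 — U0:fork[blocks]; U1:chain[open]; U4:collider[open]; U3:fork[open]; U5:chain[open] ⇒ blocked
  5. U2 ← U0 → U4 ← U3 → U5 → U6 — U0:fork[blocks]; U4:collider[open]; U3:fork[open]; U5:chain[open] ⇒ blocked
  6. U2 ← U0 → U5 → U6 — U0:fork[blocks]; U5:chain[open] ⇒ blocked
Since the path U2 → U4 ← U3 → U5 → U6 is active, U2 and U6 are not d-separated given {U0, U4}.

No — U2 and U6 are not d-separated given {U0, U4}.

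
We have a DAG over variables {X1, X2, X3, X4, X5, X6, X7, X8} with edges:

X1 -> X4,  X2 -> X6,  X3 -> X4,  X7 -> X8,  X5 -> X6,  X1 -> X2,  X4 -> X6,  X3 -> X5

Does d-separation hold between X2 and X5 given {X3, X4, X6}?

No

Enumerating the 4 paths from X2 to X5 and testing each for blocking by {X3, X4, X6}:
Path 1: X2 → X6 ← X4 ← X3 → X5
  X4 is a chain here and X4 is conditioned on, so the path is blocked at X4.
Path 2: X2 → X6 ← X5
  X6 is a collider and X6 is conditioned on, which opens it — no node blocks this path, so it is active.
Path 3: X2 ← X1 → X4 ← X3 → X5
  X3 is a fork here and X3 is conditioned on, so the path is blocked at X3.
Path 4: X2 ← X1 → X4 → X6 ← X5
  X4 is a chain here and X4 is conditioned on, so the path is blocked at X4.
Since the path X2 → X6 ← X5 is active, X2 and X5 are not d-separated given {X3, X4, X6}.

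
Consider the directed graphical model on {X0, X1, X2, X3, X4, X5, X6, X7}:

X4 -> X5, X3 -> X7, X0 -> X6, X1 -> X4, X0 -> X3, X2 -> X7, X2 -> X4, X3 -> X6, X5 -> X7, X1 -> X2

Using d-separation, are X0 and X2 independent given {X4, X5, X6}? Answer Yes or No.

There are 6 undirected paths between X0 and X2; checking each against the conditioning set {X4, X5, X6}:
Path 1: X0 → X3 → X7 ← X2
  X7 is a collider here and neither X7 nor any of its descendants is conditioned on, so the collider stays closed — the path is blocked at X7.
Path 2: X0 → X3 → X7 ← X5 ← X4 ← X2
  X7 is a collider here and neither X7 nor any of its descendants is conditioned on, so the collider stays closed — the path is blocked at X7.
Path 3: X0 → X3 → X7 ← X5 ← X4 ← X1 → X2
  X7 is a collider here and neither X7 nor any of its descendants is conditioned on, so the collider stays closed — the path is blocked at X7.
Path 4: X0 → X6 ← X3 → X7 ← X2
  X7 is a collider here and neither X7 nor any of its descendants is conditioned on, so the collider stays closed — the path is blocked at X7.
Path 5: X0 → X6 ← X3 → X7 ← X5 ← X4 ← X2
  X7 is a collider here and neither X7 nor any of its descendants is conditioned on, so the collider stays closed — the path is blocked at X7.
Path 6: X0 → X6 ← X3 → X7 ← X5 ← X4 ← X1 → X2
  X7 is a collider here and neither X7 nor any of its descendants is conditioned on, so the collider stays closed — the path is blocked at X7.
Since every path is blocked, d-separation holds.

Yes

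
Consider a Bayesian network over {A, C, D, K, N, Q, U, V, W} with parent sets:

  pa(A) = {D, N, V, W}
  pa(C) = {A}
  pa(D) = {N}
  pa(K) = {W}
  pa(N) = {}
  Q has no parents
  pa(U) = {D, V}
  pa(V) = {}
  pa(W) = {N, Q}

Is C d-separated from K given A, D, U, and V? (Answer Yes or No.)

Yes

There are 4 undirected paths between C and K; checking each against the conditioning set {A, D, U, V}:
Path 1: C ← A ← D ← N → W → K
  A is a chain here and A is conditioned on, so the path is blocked at A.
Path 2: C ← A ← N → W → K
  A is a chain here and A is conditioned on, so the path is blocked at A.
Path 3: C ← A ← W → K
  A is a chain here and A is conditioned on, so the path is blocked at A.
Path 4: C ← A ← V → U ← D ← N → W → K
  A is a chain here and A is conditioned on, so the path is blocked at A.
Every path is blocked, so C and K are d-separated given {A, D, U, V}.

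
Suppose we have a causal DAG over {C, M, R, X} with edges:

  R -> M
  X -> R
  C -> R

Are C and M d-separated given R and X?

Only one path connects C and M:
Path 1: C → R → M
  R is a chain here and R is conditioned on, so the path is blocked at R.
All paths are blocked; C ⊥ M | {R, X} holds.

Yes — C and M are d-separated given {R, X}.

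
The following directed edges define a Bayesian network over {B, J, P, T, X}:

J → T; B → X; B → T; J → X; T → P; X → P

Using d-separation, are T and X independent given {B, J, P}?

There are 3 undirected paths between T and X; checking each against the conditioning set {B, J, P}:
Path 1: T ← J → X
  J is a fork here and J is conditioned on, so the path is blocked at J.
Path 2: T → P ← X
  P is a collider and P is conditioned on, which opens it — no node blocks this path, so it is active.
Path 3: T ← B → X
  B is a fork here and B is conditioned on, so the path is blocked at B.
Since the path T → P ← X is active, T and X are not d-separated given {B, J, P}.

No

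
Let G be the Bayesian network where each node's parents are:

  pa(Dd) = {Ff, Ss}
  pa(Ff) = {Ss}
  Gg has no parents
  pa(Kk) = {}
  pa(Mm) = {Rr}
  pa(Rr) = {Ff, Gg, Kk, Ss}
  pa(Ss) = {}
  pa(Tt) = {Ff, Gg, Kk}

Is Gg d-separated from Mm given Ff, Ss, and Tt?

We examine all 5 paths between Gg and Mm:
Path 1: Gg → Rr → Mm
  Rr is a chain and Rr is not conditioned on — no node blocks this path, so it is active.
Path 2: Gg → Tt ← Ff ← Ss → Rr → Mm
  Ff is a chain here and Ff is conditioned on, so the path is blocked at Ff.
Path 3: Gg → Tt ← Ff → Rr → Mm
  Ff is a fork here and Ff is conditioned on, so the path is blocked at Ff.
Path 4: Gg → Tt ← Ff → Dd ← Ss → Rr → Mm
  Ff is a fork here and Ff is conditioned on, so the path is blocked at Ff.
Path 5: Gg → Tt ← Kk → Rr → Mm
  Tt is a collider and Tt is conditioned on, which opens it; Kk is a fork and Kk is not conditioned on; Rr is a chain and Rr is not conditioned on — no node blocks this path, so it is active.
At least one path is unblocked, so d-separation fails.

No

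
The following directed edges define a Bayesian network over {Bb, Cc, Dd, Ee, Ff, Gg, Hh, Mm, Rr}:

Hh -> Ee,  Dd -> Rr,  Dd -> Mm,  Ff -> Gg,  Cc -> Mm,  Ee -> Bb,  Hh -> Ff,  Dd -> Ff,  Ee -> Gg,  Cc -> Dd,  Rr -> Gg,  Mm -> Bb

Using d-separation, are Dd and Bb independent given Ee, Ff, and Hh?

No — Dd and Bb are not d-separated given {Ee, Ff, Hh}.

6 paths connect Dd and Bb; each must be blocked for d-separation to hold:
  1. Dd → Rr → Gg ← Ee → Bb — Rr:chain[open]; Gg:collider[blocks]; Ee:fork[blocks] ⇒ blocked
  2. Dd → Rr → Gg ← Ff ← Hh → Ee → Bb — Rr:chain[open]; Gg:collider[blocks]; Ff:chain[blocks]; Hh:fork[blocks]; Ee:chain[blocks] ⇒ blocked
  3. Dd ← Cc → Mm → Bb — Cc:fork[open]; Mm:chain[open] ⇒ active
  4. Dd → Mm → Bb — Mm:chain[open] ⇒ active
  5. Dd → Ff ← Hh → Ee → Bb — Ff:collider[open]; Hh:fork[blocks]; Ee:chain[blocks] ⇒ blocked
  6. Dd → Ff → Gg ← Ee → Bb — Ff:chain[blocks]; Gg:collider[blocks]; Ee:fork[blocks] ⇒ blocked
At least one path is unblocked, so d-separation fails.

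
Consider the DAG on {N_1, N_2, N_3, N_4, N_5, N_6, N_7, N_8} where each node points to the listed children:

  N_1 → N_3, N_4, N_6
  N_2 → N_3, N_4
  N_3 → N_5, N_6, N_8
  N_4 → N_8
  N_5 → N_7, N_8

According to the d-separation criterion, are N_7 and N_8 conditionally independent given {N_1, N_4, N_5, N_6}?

5 paths connect N_7 and N_8; each must be blocked for d-separation to hold:
Path 1: N_7 ← N_5 → N_8
  N_5 is a fork here and N_5 is conditioned on, so the path is blocked at N_5.
Path 2: N_7 ← N_5 ← N_3 ← N_2 → N_4 → N_8
  N_5 is a chain here and N_5 is conditioned on, so the path is blocked at N_5.
Path 3: N_7 ← N_5 ← N_3 → N_6 ← N_1 → N_4 → N_8
  N_5 is a chain here and N_5 is conditioned on, so the path is blocked at N_5.
Path 4: N_7 ← N_5 ← N_3 → N_8
  N_5 is a chain here and N_5 is conditioned on, so the path is blocked at N_5.
Path 5: N_7 ← N_5 ← N_3 ← N_1 → N_4 → N_8
  N_5 is a chain here and N_5 is conditioned on, so the path is blocked at N_5.
Every path is blocked, so N_7 and N_8 are d-separated given {N_1, N_4, N_5, N_6}.

Yes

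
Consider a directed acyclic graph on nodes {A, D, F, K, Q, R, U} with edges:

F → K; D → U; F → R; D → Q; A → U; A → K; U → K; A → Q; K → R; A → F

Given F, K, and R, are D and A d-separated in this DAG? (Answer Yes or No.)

No — D and A are not d-separated given {F, K, R}.

We examine all 5 paths between D and A:
  1. D → Q ← A — Q:collider[blocks] ⇒ blocked
  2. D → U ← A — U:collider[open] ⇒ active
  3. D → U → K → R ← F ← A — U:chain[open]; K:chain[blocks]; R:collider[open]; F:chain[blocks] ⇒ blocked
  4. D → U → K ← A — U:chain[open]; K:collider[open] ⇒ active
  5. D → U → K ← F ← A — U:chain[open]; K:collider[open]; F:chain[blocks] ⇒ blocked
Because an active path exists, D and A are not d-separated.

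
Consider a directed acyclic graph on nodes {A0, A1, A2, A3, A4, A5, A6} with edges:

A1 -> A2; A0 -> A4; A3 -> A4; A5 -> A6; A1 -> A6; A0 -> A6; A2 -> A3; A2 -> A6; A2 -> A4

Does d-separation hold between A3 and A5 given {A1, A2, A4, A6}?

No — A3 and A5 are not d-separated given {A1, A2, A4, A6}.

Enumerating the 6 paths from A3 to A5 and testing each for blocking by {A1, A2, A4, A6}:
  1. A3 ← A2 → A4 ← A0 → A6 ← A5 — A2:fork[blocks]; A4:collider[open]; A0:fork[open]; A6:collider[open] ⇒ blocked
  2. A3 ← A2 ← A1 → A6 ← A5 — A2:chain[blocks]; A1:fork[blocks]; A6:collider[open] ⇒ blocked
  3. A3 ← A2 → A6 ← A5 — A2:fork[blocks]; A6:collider[open] ⇒ blocked
  4. A3 → A4 ← A0 → A6 ← A5 — A4:collider[open]; A0:fork[open]; A6:collider[open] ⇒ active
  5. A3 → A4 ← A2 ← A1 → A6 ← A5 — A4:collider[open]; A2:chain[blocks]; A1:fork[blocks]; A6:collider[open] ⇒ blocked
  6. A3 → A4 ← A2 → A6 ← A5 — A4:collider[open]; A2:fork[blocks]; A6:collider[open] ⇒ blocked
Since the path A3 → A4 ← A0 → A6 ← A5 is active, A3 and A5 are not d-separated given {A1, A2, A4, A6}.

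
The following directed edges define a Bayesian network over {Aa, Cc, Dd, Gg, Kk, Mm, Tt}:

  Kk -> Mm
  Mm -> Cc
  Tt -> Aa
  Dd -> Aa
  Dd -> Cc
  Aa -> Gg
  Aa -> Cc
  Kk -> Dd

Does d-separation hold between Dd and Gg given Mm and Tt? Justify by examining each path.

No

Enumerating the 3 paths from Dd to Gg and testing each for blocking by {Mm, Tt}:
Path 1: Dd ← Kk → Mm → Cc ← Aa → Gg
  Mm is a chain here and Mm is conditioned on, so the path is blocked at Mm.
Path 2: Dd → Aa → Gg
  Aa is a chain and Aa is not conditioned on — no node blocks this path, so it is active.
Path 3: Dd → Cc ← Aa → Gg
  Cc is a collider here and neither Cc nor any of its descendants is conditioned on, so the collider stays closed — the path is blocked at Cc.
Because an active path exists, Dd and Gg are not d-separated.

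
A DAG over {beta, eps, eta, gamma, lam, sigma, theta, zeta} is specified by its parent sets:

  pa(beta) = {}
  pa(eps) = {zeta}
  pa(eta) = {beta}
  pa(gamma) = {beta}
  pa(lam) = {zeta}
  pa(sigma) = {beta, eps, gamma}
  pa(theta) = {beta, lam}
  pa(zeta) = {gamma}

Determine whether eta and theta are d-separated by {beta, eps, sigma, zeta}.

There are 5 undirected paths between eta and theta; checking each against the conditioning set {beta, eps, sigma, zeta}:
Path 1: eta ← beta → sigma ← eps ← zeta → lam → theta
  beta is a fork here and beta is conditioned on, so the path is blocked at beta.
Path 2: eta ← beta → sigma ← gamma → zeta → lam → theta
  beta is a fork here and beta is conditioned on, so the path is blocked at beta.
Path 3: eta ← beta → theta
  beta is a fork here and beta is conditioned on, so the path is blocked at beta.
Path 4: eta ← beta → gamma → sigma ← eps ← zeta → lam → theta
  beta is a fork here and beta is conditioned on, so the path is blocked at beta.
Path 5: eta ← beta → gamma → zeta → lam → theta
  beta is a fork here and beta is conditioned on, so the path is blocked at beta.
Every path is blocked, so eta and theta are d-separated given {beta, eps, sigma, zeta}.

Yes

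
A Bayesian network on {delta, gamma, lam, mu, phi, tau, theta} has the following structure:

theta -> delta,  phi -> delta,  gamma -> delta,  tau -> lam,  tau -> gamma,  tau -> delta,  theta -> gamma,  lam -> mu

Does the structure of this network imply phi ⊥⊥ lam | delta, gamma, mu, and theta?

We examine all 3 paths between phi and lam:
  1. phi → delta ← tau → lam — delta:collider[open]; tau:fork[open] ⇒ active
  2. phi → delta ← gamma ← tau → lam — delta:collider[open]; gamma:chain[blocks]; tau:fork[open] ⇒ blocked
  3. phi → delta ← theta → gamma ← tau → lam — delta:collider[open]; theta:fork[blocks]; gamma:collider[open]; tau:fork[open] ⇒ blocked
Since the path phi → delta ← tau → lam is active, phi and lam are not d-separated given {delta, gamma, mu, theta}.

No — phi and lam are not d-separated given {delta, gamma, mu, theta}.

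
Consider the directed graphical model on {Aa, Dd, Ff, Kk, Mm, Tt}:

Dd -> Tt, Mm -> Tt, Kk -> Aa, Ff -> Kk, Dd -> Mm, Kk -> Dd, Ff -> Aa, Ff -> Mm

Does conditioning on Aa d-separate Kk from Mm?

Enumerating the 4 paths from Kk to Mm and testing each for blocking by {Aa}:
Path 1: Kk ← Ff → Mm
  Ff is a fork and Ff is not conditioned on — no node blocks this path, so it is active.
Path 2: Kk → Dd → Tt ← Mm
  Tt is a collider here and neither Tt nor any of its descendants is conditioned on, so the collider stays closed — the path is blocked at Tt.
Path 3: Kk → Dd → Mm
  Dd is a chain and Dd is not conditioned on — no node blocks this path, so it is active.
Path 4: Kk → Aa ← Ff → Mm
  Aa is a collider and Aa is conditioned on, which opens it; Ff is a fork and Ff is not conditioned on — no node blocks this path, so it is active.
Because an active path exists, Kk and Mm are not d-separated.

No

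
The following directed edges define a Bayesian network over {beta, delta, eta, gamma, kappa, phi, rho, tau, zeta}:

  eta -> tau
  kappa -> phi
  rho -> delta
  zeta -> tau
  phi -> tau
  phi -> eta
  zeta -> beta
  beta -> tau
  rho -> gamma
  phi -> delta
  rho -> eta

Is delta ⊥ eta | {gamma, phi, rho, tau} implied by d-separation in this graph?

Yes — delta and eta are d-separated given {gamma, phi, rho, tau}.

There are 3 undirected paths between delta and eta; checking each against the conditioning set {gamma, phi, rho, tau}:
Path 1: delta ← phi → eta
  phi is a fork here and phi is conditioned on, so the path is blocked at phi.
Path 2: delta ← phi → tau ← eta
  phi is a fork here and phi is conditioned on, so the path is blocked at phi.
Path 3: delta ← rho → eta
  rho is a fork here and rho is conditioned on, so the path is blocked at rho.
Every path is blocked, so delta and eta are d-separated given {gamma, phi, rho, tau}.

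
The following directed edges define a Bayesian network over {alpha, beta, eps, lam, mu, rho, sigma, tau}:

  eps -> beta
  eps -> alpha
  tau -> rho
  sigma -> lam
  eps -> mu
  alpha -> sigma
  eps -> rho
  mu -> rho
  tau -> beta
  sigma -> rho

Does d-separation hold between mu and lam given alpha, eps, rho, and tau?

6 paths connect mu and lam; each must be blocked for d-separation to hold:
  1. mu ← eps → beta ← tau → rho ← sigma → lam — eps:fork[blocks]; beta:collider[blocks]; tau:fork[blocks]; rho:collider[open]; sigma:fork[open] ⇒ blocked
  2. mu ← eps → alpha → sigma → lam — eps:fork[blocks]; alpha:chain[blocks]; sigma:chain[open] ⇒ blocked
  3. mu ← eps → rho ← sigma → lam — eps:fork[blocks]; rho:collider[open]; sigma:fork[open] ⇒ blocked
  4. mu → rho ← eps → alpha → sigma → lam — rho:collider[open]; eps:fork[blocks]; alpha:chain[blocks]; sigma:chain[open] ⇒ blocked
  5. mu → rho ← tau → beta ← eps → alpha → sigma → lam — rho:collider[open]; tau:fork[blocks]; beta:collider[blocks]; eps:fork[blocks]; alpha:chain[blocks]; sigma:chain[open] ⇒ blocked
  6. mu → rho ← sigma → lam — rho:collider[open]; sigma:fork[open] ⇒ active
Since the path mu → rho ← sigma → lam is active, mu and lam are not d-separated given {alpha, eps, rho, tau}.

No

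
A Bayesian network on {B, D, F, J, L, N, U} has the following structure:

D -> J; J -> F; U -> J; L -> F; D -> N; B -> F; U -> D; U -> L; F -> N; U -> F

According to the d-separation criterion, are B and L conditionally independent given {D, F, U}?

Enumerating the 6 paths from B to L and testing each for blocking by {D, F, U}:
  1. B → F ← L — F:collider[open] ⇒ active
  2. B → F ← U → L — F:collider[open]; U:fork[blocks] ⇒ blocked
  3. B → F → N ← D ← U → L — F:chain[blocks]; N:collider[blocks]; D:chain[blocks]; U:fork[blocks] ⇒ blocked
  4. B → F → N ← D → J ← U → L — F:chain[blocks]; N:collider[blocks]; D:fork[blocks]; J:collider[open]; U:fork[blocks] ⇒ blocked
  5. B → F ← J ← U → L — F:collider[open]; J:chain[open]; U:fork[blocks] ⇒ blocked
  6. B → F ← J ← D ← U → L — F:collider[open]; J:chain[open]; D:chain[blocks]; U:fork[blocks] ⇒ blocked
Since the path B → F ← L is active, B and L are not d-separated given {D, F, U}.

No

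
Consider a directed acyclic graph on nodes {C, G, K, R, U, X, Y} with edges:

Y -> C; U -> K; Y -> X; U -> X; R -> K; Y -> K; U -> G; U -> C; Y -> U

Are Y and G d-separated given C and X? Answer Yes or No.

There are 4 undirected paths between Y and G; checking each against the conditioning set {C, X}:
  1. Y → K ← U → G — K:collider[blocks]; U:fork[open] ⇒ blocked
  2. Y → U → G — U:chain[open] ⇒ active
  3. Y → X ← U → G — X:collider[open]; U:fork[open] ⇒ active
  4. Y → C ← U → G — C:collider[open]; U:fork[open] ⇒ active
Because an active path exists, Y and G are not d-separated.

No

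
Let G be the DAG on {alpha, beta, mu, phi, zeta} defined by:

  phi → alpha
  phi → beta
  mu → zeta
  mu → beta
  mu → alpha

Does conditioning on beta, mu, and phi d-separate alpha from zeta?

2 paths connect alpha and zeta; each must be blocked for d-separation to hold:
Path 1: alpha ← mu → zeta
  mu is a fork here and mu is conditioned on, so the path is blocked at mu.
Path 2: alpha ← phi → beta ← mu → zeta
  phi is a fork here and phi is conditioned on, so the path is blocked at phi.
Every path is blocked, so alpha and zeta are d-separated given {beta, mu, phi}.

Yes — alpha and zeta are d-separated given {beta, mu, phi}.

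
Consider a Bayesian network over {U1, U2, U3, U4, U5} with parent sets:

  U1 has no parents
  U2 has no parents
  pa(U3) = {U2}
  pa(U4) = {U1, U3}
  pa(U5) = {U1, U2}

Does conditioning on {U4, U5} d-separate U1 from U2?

There are 2 undirected paths between U1 and U2; checking each against the conditioning set {U4, U5}:
  1. U1 → U5 ← U2 — U5:collider[open] ⇒ active
  2. U1 → U4 ← U3 ← U2 — U4:collider[open]; U3:chain[open] ⇒ active
At least one path is unblocked, so d-separation fails.

No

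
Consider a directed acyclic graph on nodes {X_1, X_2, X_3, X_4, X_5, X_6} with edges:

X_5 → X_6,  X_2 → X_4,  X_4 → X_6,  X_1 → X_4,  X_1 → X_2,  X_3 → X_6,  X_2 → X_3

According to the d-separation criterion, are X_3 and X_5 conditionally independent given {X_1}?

Yes — X_3 and X_5 are d-separated given {X_1}.

3 paths connect X_3 and X_5; each must be blocked for d-separation to hold:
Path 1: X_3 ← X_2 ← X_1 → X_4 → X_6 ← X_5
  X_1 is a fork here and X_1 is conditioned on, so the path is blocked at X_1.
Path 2: X_3 ← X_2 → X_4 → X_6 ← X_5
  X_6 is a collider here and neither X_6 nor any of its descendants is conditioned on, so the collider stays closed — the path is blocked at X_6.
Path 3: X_3 → X_6 ← X_5
  X_6 is a collider here and neither X_6 nor any of its descendants is conditioned on, so the collider stays closed — the path is blocked at X_6.
Since every path is blocked, d-separation holds.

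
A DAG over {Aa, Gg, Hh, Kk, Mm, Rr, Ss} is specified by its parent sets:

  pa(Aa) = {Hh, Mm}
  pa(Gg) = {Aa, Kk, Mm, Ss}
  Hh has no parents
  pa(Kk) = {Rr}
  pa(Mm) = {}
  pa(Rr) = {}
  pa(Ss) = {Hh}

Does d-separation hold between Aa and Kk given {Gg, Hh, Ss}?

No

There are 3 undirected paths between Aa and Kk; checking each against the conditioning set {Gg, Hh, Ss}:
  1. Aa ← Hh → Ss → Gg ← Kk — Hh:fork[blocks]; Ss:chain[blocks]; Gg:collider[open] ⇒ blocked
  2. Aa → Gg ← Kk — Gg:collider[open] ⇒ active
  3. Aa ← Mm → Gg ← Kk — Mm:fork[open]; Gg:collider[open] ⇒ active
Since the path Aa → Gg ← Kk is active, Aa and Kk are not d-separated given {Gg, Hh, Ss}.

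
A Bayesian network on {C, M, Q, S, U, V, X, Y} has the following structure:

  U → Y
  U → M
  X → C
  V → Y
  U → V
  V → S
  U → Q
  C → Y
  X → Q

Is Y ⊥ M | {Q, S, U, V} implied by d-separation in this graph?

Yes — Y and M are d-separated given {Q, S, U, V}.

We examine all 3 paths between Y and M:
  1. Y ← U → M — U:fork[blocks] ⇒ blocked
  2. Y ← C ← X → Q ← U → M — C:chain[open]; X:fork[open]; Q:collider[open]; U:fork[blocks] ⇒ blocked
  3. Y ← V ← U → M — V:chain[blocks]; U:fork[blocks] ⇒ blocked
Every path is blocked, so Y and M are d-separated given {Q, S, U, V}.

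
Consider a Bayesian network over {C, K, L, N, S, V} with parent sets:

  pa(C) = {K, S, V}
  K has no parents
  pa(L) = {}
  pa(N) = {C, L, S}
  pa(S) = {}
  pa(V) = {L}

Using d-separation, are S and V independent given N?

We examine all 4 paths between S and V:
  1. S → C → N ← L → V — C:chain[open]; N:collider[open]; L:fork[open] ⇒ active
  2. S → C ← V — C:collider[open] ⇒ active
  3. S → N ← L → V — N:collider[open]; L:fork[open] ⇒ active
  4. S → N ← C ← V — N:collider[open]; C:chain[open] ⇒ active
At least one path is unblocked, so d-separation fails.

No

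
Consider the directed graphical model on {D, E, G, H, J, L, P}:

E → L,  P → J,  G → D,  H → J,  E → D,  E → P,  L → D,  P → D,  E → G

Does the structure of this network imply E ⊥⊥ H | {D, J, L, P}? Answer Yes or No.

4 paths connect E and H; each must be blocked for d-separation to hold:
  1. E → P → J ← H — P:chain[blocks]; J:collider[open] ⇒ blocked
  2. E → L → D ← P → J ← H — L:chain[blocks]; D:collider[open]; P:fork[blocks]; J:collider[open] ⇒ blocked
  3. E → D ← P → J ← H — D:collider[open]; P:fork[blocks]; J:collider[open] ⇒ blocked
  4. E → G → D ← P → J ← H — G:chain[open]; D:collider[open]; P:fork[blocks]; J:collider[open] ⇒ blocked
Every path is blocked, so E and H are d-separated given {D, J, L, P}.

Yes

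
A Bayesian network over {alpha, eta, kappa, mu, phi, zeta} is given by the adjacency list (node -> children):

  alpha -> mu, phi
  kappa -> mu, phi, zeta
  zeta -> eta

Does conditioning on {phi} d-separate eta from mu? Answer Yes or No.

No

We examine all 2 paths between eta and mu:
Path 1: eta ← zeta ← kappa → phi ← alpha → mu
  zeta is a chain and zeta is not conditioned on; kappa is a fork and kappa is not conditioned on; phi is a collider and phi is conditioned on, which opens it; alpha is a fork and alpha is not conditioned on — no node blocks this path, so it is active.
Path 2: eta ← zeta ← kappa → mu
  zeta is a chain and zeta is not conditioned on; kappa is a fork and kappa is not conditioned on — no node blocks this path, so it is active.
Because an active path exists, eta and mu are not d-separated.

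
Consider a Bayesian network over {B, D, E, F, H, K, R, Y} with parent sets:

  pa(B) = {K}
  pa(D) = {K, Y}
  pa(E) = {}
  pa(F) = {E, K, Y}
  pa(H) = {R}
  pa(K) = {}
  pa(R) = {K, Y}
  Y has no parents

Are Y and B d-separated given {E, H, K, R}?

Yes

There are 3 undirected paths between Y and B; checking each against the conditioning set {E, H, K, R}:
Path 1: Y → R ← K → B
  K is a fork here and K is conditioned on, so the path is blocked at K.
Path 2: Y → D ← K → B
  D is a collider here and neither D nor any of its descendants is conditioned on, so the collider stays closed — the path is blocked at D.
Path 3: Y → F ← K → B
  F is a collider here and neither F nor any of its descendants is conditioned on, so the collider stays closed — the path is blocked at F.
All paths are blocked; Y ⊥ B | {E, H, K, R} holds.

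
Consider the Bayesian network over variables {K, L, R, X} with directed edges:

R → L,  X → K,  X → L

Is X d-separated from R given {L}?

No

There is one path between X and R:
Path 1: X → L ← R
  L is a collider and L is conditioned on, which opens it — no node blocks this path, so it is active.
At least one path is unblocked, so d-separation fails.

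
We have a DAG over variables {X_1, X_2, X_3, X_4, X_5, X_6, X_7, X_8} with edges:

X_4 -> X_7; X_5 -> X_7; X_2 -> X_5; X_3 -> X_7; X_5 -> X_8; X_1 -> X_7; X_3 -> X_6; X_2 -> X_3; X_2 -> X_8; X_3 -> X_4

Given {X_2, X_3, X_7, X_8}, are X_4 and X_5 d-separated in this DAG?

6 paths connect X_4 and X_5; each must be blocked for d-separation to hold:
Path 1: X_4 ← X_3 ← X_2 → X_8 ← X_5
  X_3 is a chain here and X_3 is conditioned on, so the path is blocked at X_3.
Path 2: X_4 ← X_3 ← X_2 → X_5
  X_3 is a chain here and X_3 is conditioned on, so the path is blocked at X_3.
Path 3: X_4 ← X_3 → X_7 ← X_5
  X_3 is a fork here and X_3 is conditioned on, so the path is blocked at X_3.
Path 4: X_4 → X_7 ← X_5
  X_7 is a collider and X_7 is conditioned on, which opens it — no node blocks this path, so it is active.
Path 5: X_4 → X_7 ← X_3 ← X_2 → X_8 ← X_5
  X_3 is a chain here and X_3 is conditioned on, so the path is blocked at X_3.
Path 6: X_4 → X_7 ← X_3 ← X_2 → X_5
  X_3 is a chain here and X_3 is conditioned on, so the path is blocked at X_3.
Since the path X_4 → X_7 ← X_5 is active, X_4 and X_5 are not d-separated given {X_2, X_3, X_7, X_8}.

No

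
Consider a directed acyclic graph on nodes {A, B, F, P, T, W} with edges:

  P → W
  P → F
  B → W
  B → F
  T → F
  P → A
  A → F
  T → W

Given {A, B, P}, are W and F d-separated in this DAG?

We examine all 4 paths between W and F:
Path 1: W ← B → F
  B is a fork here and B is conditioned on, so the path is blocked at B.
Path 2: W ← P → F
  P is a fork here and P is conditioned on, so the path is blocked at P.
Path 3: W ← P → A → F
  P is a fork here and P is conditioned on, so the path is blocked at P.
Path 4: W ← T → F
  T is a fork and T is not conditioned on — no node blocks this path, so it is active.
Because an active path exists, W and F are not d-separated.

No — W and F are not d-separated given {A, B, P}.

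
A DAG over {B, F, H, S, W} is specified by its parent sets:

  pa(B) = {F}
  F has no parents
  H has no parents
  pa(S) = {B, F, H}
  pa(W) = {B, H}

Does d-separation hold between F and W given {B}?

We examine all 4 paths between F and W:
  1. F → B → W — B:chain[blocks] ⇒ blocked
  2. F → B → S ← H → W — B:chain[blocks]; S:collider[blocks]; H:fork[open] ⇒ blocked
  3. F → S ← B → W — S:collider[blocks]; B:fork[blocks] ⇒ blocked
  4. F → S ← H → W — S:collider[blocks]; H:fork[open] ⇒ blocked
Every path is blocked, so F and W are d-separated given {B}.

Yes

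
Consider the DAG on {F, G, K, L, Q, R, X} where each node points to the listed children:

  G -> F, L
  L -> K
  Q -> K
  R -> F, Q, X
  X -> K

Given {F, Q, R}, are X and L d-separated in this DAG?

There are 4 undirected paths between X and L; checking each against the conditioning set {F, Q, R}:
  1. X → K ← L — K:collider[blocks] ⇒ blocked
  2. X → K ← Q ← R → F ← G → L — K:collider[blocks]; Q:chain[blocks]; R:fork[blocks]; F:collider[open]; G:fork[open] ⇒ blocked
  3. X ← R → F ← G → L — R:fork[blocks]; F:collider[open]; G:fork[open] ⇒ blocked
  4. X ← R → Q → K ← L — R:fork[blocks]; Q:chain[blocks]; K:collider[blocks] ⇒ blocked
All paths are blocked; X ⊥ L | {F, Q, R} holds.

Yes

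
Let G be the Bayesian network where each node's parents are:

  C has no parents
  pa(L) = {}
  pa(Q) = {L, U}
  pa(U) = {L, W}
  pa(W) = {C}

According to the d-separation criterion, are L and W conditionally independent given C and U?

There are 2 undirected paths between L and W; checking each against the conditioning set {C, U}:
Path 1: L → Q ← U ← W
  Q is a collider here and neither Q nor any of its descendants is conditioned on, so the collider stays closed — the path is blocked at Q.
Path 2: L → U ← W
  U is a collider and U is conditioned on, which opens it — no node blocks this path, so it is active.
Because an active path exists, L and W are not d-separated.

No — L and W are not d-separated given {C, U}.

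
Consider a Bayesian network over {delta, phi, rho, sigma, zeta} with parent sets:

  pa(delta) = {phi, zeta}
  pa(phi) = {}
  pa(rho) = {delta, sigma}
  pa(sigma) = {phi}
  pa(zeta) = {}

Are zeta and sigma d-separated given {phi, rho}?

No

2 paths connect zeta and sigma; each must be blocked for d-separation to hold:
Path 1: zeta → delta → rho ← sigma
  delta is a chain and delta is not conditioned on; rho is a collider and rho is conditioned on, which opens it — no node blocks this path, so it is active.
Path 2: zeta → delta ← phi → sigma
  phi is a fork here and phi is conditioned on, so the path is blocked at phi.
Since the path zeta → delta → rho ← sigma is active, zeta and sigma are not d-separated given {phi, rho}.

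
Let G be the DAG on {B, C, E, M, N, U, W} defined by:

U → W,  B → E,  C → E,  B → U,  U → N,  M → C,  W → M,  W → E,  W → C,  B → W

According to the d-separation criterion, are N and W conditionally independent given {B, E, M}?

We examine all 5 paths between N and W:
Path 1: N ← U ← B → E ← W
  B is a fork here and B is conditioned on, so the path is blocked at B.
Path 2: N ← U ← B → E ← C ← W
  B is a fork here and B is conditioned on, so the path is blocked at B.
Path 3: N ← U ← B → E ← C ← M ← W
  B is a fork here and B is conditioned on, so the path is blocked at B.
Path 4: N ← U ← B → W
  B is a fork here and B is conditioned on, so the path is blocked at B.
Path 5: N ← U → W
  U is a fork and U is not conditioned on — no node blocks this path, so it is active.
Since the path N ← U → W is active, N and W are not d-separated given {B, E, M}.

No — N and W are not d-separated given {B, E, M}.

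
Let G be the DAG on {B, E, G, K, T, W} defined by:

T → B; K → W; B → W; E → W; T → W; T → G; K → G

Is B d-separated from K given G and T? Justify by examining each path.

We examine all 4 paths between B and K:
  1. B → W ← T → G ← K — W:collider[blocks]; T:fork[blocks]; G:collider[open] ⇒ blocked
  2. B → W ← K — W:collider[blocks] ⇒ blocked
  3. B ← T → W ← K — T:fork[blocks]; W:collider[blocks] ⇒ blocked
  4. B ← T → G ← K — T:fork[blocks]; G:collider[open] ⇒ blocked
All paths are blocked; B ⊥ K | {G, T} holds.

Yes — B and K are d-separated given {G, T}.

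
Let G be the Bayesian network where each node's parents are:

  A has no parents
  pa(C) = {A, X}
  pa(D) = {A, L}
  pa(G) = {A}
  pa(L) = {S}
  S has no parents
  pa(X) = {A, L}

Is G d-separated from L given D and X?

3 paths connect G and L; each must be blocked for d-separation to hold:
  1. G ← A → X ← L — A:fork[open]; X:collider[open] ⇒ active
  2. G ← A → C ← X ← L — A:fork[open]; C:collider[blocks]; X:chain[blocks] ⇒ blocked
  3. G ← A → D ← L — A:fork[open]; D:collider[open] ⇒ active
Since the path G ← A → X ← L is active, G and L are not d-separated given {D, X}.

No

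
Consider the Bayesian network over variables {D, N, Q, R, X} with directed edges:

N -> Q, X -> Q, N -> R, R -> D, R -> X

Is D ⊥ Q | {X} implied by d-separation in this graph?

There are 2 undirected paths between D and Q; checking each against the conditioning set {X}:
  1. D ← R ← N → Q — R:chain[open]; N:fork[open] ⇒ active
  2. D ← R → X → Q — R:fork[open]; X:chain[blocks] ⇒ blocked
Since the path D ← R ← N → Q is active, D and Q are not d-separated given {X}.

No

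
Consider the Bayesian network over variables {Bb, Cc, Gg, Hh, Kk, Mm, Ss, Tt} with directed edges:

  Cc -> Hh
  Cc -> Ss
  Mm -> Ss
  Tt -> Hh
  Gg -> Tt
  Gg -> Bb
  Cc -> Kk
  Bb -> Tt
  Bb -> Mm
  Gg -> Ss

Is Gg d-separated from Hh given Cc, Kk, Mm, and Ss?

There are 6 undirected paths between Gg and Hh; checking each against the conditioning set {Cc, Kk, Mm, Ss}:
Path 1: Gg → Tt ← Bb → Mm → Ss ← Cc → Hh
  Tt is a collider here and neither Tt nor any of its descendants is conditioned on, so the collider stays closed — the path is blocked at Tt.
Path 2: Gg → Tt → Hh
  Tt is a chain and Tt is not conditioned on — no node blocks this path, so it is active.
Path 3: Gg → Ss ← Mm ← Bb → Tt → Hh
  Mm is a chain here and Mm is conditioned on, so the path is blocked at Mm.
Path 4: Gg → Ss ← Cc → Hh
  Cc is a fork here and Cc is conditioned on, so the path is blocked at Cc.
Path 5: Gg → Bb → Mm → Ss ← Cc → Hh
  Mm is a chain here and Mm is conditioned on, so the path is blocked at Mm.
Path 6: Gg → Bb → Tt → Hh
  Bb is a chain and Bb is not conditioned on; Tt is a chain and Tt is not conditioned on — no node blocks this path, so it is active.
Because an active path exists, Gg and Hh are not d-separated.

No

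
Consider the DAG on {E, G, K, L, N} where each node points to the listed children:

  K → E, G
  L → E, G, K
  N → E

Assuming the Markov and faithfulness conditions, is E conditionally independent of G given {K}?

No

Enumerating the 4 paths from E to G and testing each for blocking by {K}:
  1. E ← K ← L → G — K:chain[blocks]; L:fork[open] ⇒ blocked
  2. E ← K → G — K:fork[blocks] ⇒ blocked
  3. E ← L → K → G — L:fork[open]; K:chain[blocks] ⇒ blocked
  4. E ← L → G — L:fork[open] ⇒ active
At least one path is unblocked, so d-separation fails.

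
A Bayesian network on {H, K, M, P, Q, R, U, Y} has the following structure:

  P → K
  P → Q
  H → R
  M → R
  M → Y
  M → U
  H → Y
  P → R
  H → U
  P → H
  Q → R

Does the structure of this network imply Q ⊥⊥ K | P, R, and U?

Enumerating the 5 paths from Q to K and testing each for blocking by {P, R, U}:
  1. Q ← P → K — P:fork[blocks] ⇒ blocked
  2. Q → R ← P → K — R:collider[open]; P:fork[blocks] ⇒ blocked
  3. Q → R ← H ← P → K — R:collider[open]; H:chain[open]; P:fork[blocks] ⇒ blocked
  4. Q → R ← M → Y ← H ← P → K — R:collider[open]; M:fork[open]; Y:collider[blocks]; H:chain[open]; P:fork[blocks] ⇒ blocked
  5. Q → R ← M → U ← H ← P → K — R:collider[open]; M:fork[open]; U:collider[open]; H:chain[open]; P:fork[blocks] ⇒ blocked
Since every path is blocked, d-separation holds.

Yes — Q and K are d-separated given {P, R, U}.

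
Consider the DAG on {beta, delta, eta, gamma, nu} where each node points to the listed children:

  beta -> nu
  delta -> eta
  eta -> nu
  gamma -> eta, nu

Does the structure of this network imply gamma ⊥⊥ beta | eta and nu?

We examine all 2 paths between gamma and beta:
Path 1: gamma → nu ← beta
  nu is a collider and nu is conditioned on, which opens it — no node blocks this path, so it is active.
Path 2: gamma → eta → nu ← beta
  eta is a chain here and eta is conditioned on, so the path is blocked at eta.
Because an active path exists, gamma and beta are not d-separated.

No — gamma and beta are not d-separated given {eta, nu}.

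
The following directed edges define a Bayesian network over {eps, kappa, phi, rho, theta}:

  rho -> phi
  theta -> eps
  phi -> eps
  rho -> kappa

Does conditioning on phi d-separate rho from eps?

Yes

Only one path connects rho and eps:
Path 1: rho → phi → eps
  phi is a chain here and phi is conditioned on, so the path is blocked at phi.
Every path is blocked, so rho and eps are d-separated given {phi}.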